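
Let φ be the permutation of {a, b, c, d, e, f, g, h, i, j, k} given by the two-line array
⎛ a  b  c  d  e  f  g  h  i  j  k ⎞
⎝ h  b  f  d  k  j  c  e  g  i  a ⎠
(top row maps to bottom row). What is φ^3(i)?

f

Tracing i → g → … returns to i after 5 steps, so i lies in a 5-cycle (c, f, j, i, g).
Stepping 3 places around the cycle: i → g → c → f.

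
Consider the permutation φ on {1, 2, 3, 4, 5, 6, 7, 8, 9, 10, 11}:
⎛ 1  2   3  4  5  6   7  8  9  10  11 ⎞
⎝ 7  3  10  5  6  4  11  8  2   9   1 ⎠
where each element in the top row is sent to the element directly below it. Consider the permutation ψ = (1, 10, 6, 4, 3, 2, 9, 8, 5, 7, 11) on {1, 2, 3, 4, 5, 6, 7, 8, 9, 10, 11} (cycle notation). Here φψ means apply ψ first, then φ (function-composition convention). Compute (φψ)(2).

2

ψ(2) = 9, then φ(9) = 2; composing gives (φψ)(2) = 2.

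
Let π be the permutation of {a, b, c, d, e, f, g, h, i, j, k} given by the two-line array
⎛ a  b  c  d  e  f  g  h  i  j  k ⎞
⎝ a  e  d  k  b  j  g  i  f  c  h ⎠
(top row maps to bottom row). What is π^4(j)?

h

Tracing j → c → … returns to j after 7 steps, so j lies in a 7-cycle (c d k h i f j).
Stepping 4 places around the cycle: j → c → d → k → h.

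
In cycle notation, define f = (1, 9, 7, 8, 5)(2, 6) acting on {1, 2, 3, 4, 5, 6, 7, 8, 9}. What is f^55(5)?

5

5 lies in the 5-cycle (1, 9, 7, 8, 5).
Powers repeat with period 5 on this cycle, and 55 mod 5 = 0, so f^55(5) = f^0(5).
So f^55(5) = 5.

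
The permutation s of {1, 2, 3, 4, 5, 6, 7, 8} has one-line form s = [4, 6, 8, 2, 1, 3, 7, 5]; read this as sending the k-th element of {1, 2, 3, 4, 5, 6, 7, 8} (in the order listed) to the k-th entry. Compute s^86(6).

8

Tracing 6 → 3 → … returns to 6 after 7 steps, so 6 lies in a 7-cycle (1, 4, 2, 6, 3, 8, 5).
Powers repeat with period 7 on this cycle, and 86 mod 7 = 2, so s^86(6) = s^2(6).
Advancing 2 steps from 6: 6 → 3 → 8.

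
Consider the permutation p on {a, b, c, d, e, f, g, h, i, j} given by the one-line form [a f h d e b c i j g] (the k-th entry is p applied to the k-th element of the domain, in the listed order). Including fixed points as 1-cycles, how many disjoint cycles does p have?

The cycle decomposition is (a)(b f)(c h i j g)(d)(e), which has 5 cycles (counting 1-cycles).

5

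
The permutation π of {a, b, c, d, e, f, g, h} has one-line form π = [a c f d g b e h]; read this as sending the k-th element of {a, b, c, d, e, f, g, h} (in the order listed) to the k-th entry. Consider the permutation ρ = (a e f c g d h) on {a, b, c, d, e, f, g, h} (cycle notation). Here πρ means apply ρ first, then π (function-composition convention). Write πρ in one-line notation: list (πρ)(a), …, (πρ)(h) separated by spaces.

g c e h b f d a

Chase each element through ρ then π: a → e → g; b → b → c; c → g → e; d → h → h; e → f → b; f → c → f; g → d → d; h → a → a.
So πρ in one-line form is g c e h b f d a.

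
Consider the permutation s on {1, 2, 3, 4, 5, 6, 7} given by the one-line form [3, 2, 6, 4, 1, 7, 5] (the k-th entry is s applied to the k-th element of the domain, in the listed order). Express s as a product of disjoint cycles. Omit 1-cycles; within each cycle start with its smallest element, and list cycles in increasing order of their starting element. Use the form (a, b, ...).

(1, 3, 6, 7, 5)

Iterating s from 1 gives 1 → 3 → 6 → 7 → 5 → 1; that is the 5-cycle (1, 3, 6, 7, 5).
Continuing from each remaining unvisited element yields (1, 3, 6, 7, 5).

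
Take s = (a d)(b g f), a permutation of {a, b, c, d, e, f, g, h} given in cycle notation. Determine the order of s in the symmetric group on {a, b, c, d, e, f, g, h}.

The disjoint cycles have lengths 3, 2, 1, 1, 1.
The order is lcm(3, 2) = 6.

6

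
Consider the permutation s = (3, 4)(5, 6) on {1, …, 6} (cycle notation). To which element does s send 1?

1 does not appear in any cycle of s, so it is a fixed point: s(1) = 1.

1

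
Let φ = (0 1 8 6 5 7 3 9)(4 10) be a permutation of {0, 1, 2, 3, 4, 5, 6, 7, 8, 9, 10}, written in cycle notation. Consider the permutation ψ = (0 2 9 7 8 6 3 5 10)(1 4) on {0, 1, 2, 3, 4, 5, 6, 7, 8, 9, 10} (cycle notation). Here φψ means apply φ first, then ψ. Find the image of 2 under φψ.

9

φ(2) = 2, then ψ(2) = 9; composing gives (φψ)(2) = 9.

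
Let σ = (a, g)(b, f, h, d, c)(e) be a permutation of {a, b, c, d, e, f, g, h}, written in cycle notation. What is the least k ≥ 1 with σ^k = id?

The cycle type of σ is (5, 2, 1).
Since disjoint cycles commute, ord(σ) = lcm(5, 2) = 10.

10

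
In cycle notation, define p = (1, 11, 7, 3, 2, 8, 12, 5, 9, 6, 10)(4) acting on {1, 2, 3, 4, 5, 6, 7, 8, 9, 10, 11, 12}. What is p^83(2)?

2 lies in the 11-cycle (1, 11, 7, 3, 2, 8, 12, 5, 9, 6, 10).
Since the cycle has length 11, p^83 acts on it the same as p^6 (83 mod 11 = 6).
Advancing 6 steps from 2: 2 → 8 → 12 → 5 → 9 → 6 → 10.

10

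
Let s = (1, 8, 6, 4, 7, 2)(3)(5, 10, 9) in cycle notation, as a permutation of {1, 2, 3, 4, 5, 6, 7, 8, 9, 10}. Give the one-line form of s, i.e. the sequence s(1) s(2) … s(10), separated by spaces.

Image by image: 1→8, 2→1, 3→3, 4→7, 5→10, 6→4, 7→2, 8→6, 9→5, 10→9.
So the one-line form is 8 1 3 7 10 4 2 6 5 9.

8 1 3 7 10 4 2 6 5 9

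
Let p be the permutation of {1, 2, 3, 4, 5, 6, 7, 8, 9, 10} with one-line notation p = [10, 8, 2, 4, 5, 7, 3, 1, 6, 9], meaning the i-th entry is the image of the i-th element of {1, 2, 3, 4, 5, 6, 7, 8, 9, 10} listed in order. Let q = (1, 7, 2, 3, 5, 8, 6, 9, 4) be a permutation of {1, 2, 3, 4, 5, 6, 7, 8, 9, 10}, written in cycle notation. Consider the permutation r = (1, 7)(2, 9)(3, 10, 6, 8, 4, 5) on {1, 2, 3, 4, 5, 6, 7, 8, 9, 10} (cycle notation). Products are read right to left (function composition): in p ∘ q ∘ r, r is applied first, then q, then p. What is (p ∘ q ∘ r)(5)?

5

Chase 5: r(5) = 3; q(3) = 5; p(5) = 5. Hence (p ∘ q ∘ r)(5) = 5.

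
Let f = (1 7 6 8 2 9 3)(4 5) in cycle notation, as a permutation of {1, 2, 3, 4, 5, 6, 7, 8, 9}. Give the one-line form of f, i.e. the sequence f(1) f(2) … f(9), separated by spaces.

Each element maps to the next entry in its cycle (wrapping to the front): 1→7, 2→9, 3→1, 4→5, 5→4, 6→8, 7→6, 8→2, 9→3.
Listing these in domain order gives 7 9 1 5 4 8 6 2 3.

7 9 1 5 4 8 6 2 3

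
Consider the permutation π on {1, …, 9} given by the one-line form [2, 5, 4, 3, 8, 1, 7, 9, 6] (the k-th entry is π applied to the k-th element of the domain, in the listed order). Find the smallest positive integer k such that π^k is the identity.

The disjoint-cycle form of π has cycle lengths 6, 2, 1.
The order of π is the least common multiple of its cycle lengths: lcm(6, 2) = 6.

6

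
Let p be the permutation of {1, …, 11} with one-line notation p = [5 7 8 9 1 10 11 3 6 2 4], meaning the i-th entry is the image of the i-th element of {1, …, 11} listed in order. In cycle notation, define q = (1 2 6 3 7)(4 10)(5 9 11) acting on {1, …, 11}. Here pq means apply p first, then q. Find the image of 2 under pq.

First apply p: p(2) = 7, then q(7) = 1. Thus (pq)(2) = 1.

1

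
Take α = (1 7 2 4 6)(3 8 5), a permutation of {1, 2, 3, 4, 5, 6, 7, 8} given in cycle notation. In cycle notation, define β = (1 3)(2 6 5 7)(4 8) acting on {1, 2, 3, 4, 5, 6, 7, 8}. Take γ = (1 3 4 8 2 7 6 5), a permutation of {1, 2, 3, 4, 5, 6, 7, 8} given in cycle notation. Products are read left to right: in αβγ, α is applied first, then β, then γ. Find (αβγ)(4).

1

Apply the permutations in order: α(4) = 6, then β(6) = 5, then γ(5) = 1. So (αβγ)(4) = 1.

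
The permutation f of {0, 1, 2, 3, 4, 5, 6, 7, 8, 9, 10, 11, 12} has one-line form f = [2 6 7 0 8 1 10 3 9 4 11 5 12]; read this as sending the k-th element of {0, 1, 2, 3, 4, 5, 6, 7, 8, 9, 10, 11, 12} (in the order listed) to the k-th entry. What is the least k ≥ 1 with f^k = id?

60

Writing f as disjoint cycles, the cycle lengths are 5, 4, 3, 1.
The order of f is the least common multiple of its cycle lengths: lcm(5, 4, 3) = 60.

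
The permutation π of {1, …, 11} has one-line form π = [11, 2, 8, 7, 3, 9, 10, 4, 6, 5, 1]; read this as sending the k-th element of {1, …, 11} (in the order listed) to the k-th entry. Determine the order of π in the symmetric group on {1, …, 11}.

6

The disjoint-cycle form of π has cycle lengths 6, 2, 2, 1.
The order is lcm(6, 2, 2) = 6.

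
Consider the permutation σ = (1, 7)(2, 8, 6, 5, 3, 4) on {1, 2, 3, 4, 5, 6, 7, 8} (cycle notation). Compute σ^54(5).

5 lies in the 6-cycle (2, 8, 6, 5, 3, 4).
On a 6-cycle, σ^6 is the identity, so σ^54 = σ^0 there (54 ≡ 0 mod 6).
So σ^54(5) = 5.

5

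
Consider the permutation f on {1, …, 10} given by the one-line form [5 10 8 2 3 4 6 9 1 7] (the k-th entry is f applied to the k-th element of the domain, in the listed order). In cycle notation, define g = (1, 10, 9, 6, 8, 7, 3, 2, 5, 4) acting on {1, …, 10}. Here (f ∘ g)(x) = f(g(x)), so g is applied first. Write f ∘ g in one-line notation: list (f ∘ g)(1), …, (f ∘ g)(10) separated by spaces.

7 3 10 5 2 9 8 6 4 1

(f ∘ g)(x) = f(g(x)). Computing each image: f(g(1)) = f(10) = 7, f(g(2)) = f(5) = 3, f(g(3)) = f(2) = 10, f(g(4)) = f(1) = 5, f(g(5)) = f(4) = 2, f(g(6)) = f(8) = 9, f(g(7)) = f(3) = 8, f(g(8)) = f(7) = 6, f(g(9)) = f(6) = 4, f(g(10)) = f(9) = 1.
Hence f ∘ g = [7 3 10 5 2 9 8 6 4 1].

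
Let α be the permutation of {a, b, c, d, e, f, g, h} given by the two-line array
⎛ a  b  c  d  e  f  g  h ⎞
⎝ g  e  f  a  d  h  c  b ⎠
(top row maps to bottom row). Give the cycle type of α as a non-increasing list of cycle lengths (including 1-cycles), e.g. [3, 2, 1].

[8]

The disjoint cycles are (a, g, c, f, h, b, e, d), with lengths 8 in non-increasing order.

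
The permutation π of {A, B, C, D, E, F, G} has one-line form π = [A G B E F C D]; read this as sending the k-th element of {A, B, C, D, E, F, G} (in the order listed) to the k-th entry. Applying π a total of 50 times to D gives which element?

F

Tracing D → E → … returns to D after 6 steps, so D lies in a 6-cycle (B G D E F C).
Since the cycle has length 6, π^50 acts on it the same as π^2 (50 mod 6 = 2).
Stepping 2 places around the cycle: D → E → F.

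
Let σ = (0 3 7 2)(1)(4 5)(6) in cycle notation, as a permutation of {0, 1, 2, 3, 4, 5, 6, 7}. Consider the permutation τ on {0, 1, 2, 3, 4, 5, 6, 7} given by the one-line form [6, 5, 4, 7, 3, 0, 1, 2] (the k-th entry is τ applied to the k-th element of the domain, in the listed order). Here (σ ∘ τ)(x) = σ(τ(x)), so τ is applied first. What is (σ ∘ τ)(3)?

2

(σ ∘ τ)(3) = σ(τ(3)). τ(3) = 7, then σ(7) = 2. So (σ ∘ τ)(3) = 2.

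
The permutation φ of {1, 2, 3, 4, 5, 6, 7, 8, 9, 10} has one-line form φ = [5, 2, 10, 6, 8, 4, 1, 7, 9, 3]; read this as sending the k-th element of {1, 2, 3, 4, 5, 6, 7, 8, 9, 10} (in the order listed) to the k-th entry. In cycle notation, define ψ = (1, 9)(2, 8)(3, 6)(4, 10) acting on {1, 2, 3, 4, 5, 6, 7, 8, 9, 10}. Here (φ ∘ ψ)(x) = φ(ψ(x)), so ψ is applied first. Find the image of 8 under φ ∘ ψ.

(φ ∘ ψ)(8) = φ(ψ(8)). ψ(8) = 2, then φ(2) = 2. So (φ ∘ ψ)(8) = 2.

2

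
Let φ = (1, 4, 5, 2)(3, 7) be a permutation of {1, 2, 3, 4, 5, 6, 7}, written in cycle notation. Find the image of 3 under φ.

7

3 appears in (3, 7); the next entry (wrapping around) is 7.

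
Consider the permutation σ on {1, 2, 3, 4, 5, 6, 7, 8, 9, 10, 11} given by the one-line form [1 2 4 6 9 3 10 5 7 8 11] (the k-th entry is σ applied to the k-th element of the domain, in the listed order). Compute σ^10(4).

Tracing 4 → 6 → … returns to 4 after 3 steps, so 4 lies in a 3-cycle (3, 4, 6).
On a 3-cycle, σ^3 is the identity, so σ^10 = σ^1 there (10 ≡ 1 mod 3).
Advancing 1 step from 4: 4 → 6.

6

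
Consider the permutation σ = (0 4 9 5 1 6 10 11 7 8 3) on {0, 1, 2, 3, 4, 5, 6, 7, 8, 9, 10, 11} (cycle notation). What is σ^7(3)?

10

3 lies in the 11-cycle (0 4 9 5 1 6 10 11 7 8 3).
Stepping 7 places around the cycle: 3 → 0 → 4 → 9 → 5 → 1 → 6 → 10.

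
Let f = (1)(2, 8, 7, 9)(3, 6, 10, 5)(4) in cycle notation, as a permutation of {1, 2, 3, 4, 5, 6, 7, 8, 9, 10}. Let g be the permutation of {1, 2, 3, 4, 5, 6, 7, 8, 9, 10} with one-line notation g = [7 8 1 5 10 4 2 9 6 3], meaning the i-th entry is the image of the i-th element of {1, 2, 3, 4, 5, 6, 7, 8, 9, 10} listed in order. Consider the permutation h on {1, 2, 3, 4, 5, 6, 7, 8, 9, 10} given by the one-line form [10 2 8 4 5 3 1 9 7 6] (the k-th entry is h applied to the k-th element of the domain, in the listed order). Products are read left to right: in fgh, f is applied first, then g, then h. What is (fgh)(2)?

Apply the permutations in order: f(2) = 8, then g(8) = 9, then h(9) = 7. So (fgh)(2) = 7.

7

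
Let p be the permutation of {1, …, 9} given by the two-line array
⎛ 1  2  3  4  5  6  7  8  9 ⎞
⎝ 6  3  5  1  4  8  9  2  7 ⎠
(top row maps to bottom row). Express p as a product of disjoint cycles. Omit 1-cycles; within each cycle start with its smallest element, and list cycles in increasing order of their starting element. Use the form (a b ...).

(1 6 8 2 3 5 4)(7 9)

Iterating p from 1 gives 1 → 6 → 8 → 2 → 3 → 5 → 4 → 1; that is the 7-cycle (1 6 8 2 3 5 4).
Repeating from the next unused element and collecting all non-trivial cycles gives (1 6 8 2 3 5 4)(7 9).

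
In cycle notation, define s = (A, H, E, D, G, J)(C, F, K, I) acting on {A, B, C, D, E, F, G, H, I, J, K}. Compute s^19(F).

F lies in the 4-cycle (C, F, K, I).
Powers repeat with period 4 on this cycle, and 19 mod 4 = 3, so s^19(F) = s^3(F).
Stepping 3 places around the cycle: F → K → I → C.

C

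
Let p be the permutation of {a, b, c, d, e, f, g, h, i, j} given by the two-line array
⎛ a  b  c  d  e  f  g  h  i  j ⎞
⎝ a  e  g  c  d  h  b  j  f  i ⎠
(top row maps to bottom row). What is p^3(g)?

Tracing g → b → … returns to g after 5 steps, so g lies in a 5-cycle (b e d c g).
Advancing 3 steps from g: g → b → e → d.

d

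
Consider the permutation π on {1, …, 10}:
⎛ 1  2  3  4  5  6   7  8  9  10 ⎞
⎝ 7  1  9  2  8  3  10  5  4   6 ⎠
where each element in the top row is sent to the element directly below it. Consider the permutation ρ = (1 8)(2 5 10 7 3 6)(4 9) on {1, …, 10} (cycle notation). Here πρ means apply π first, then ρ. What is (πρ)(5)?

π(5) = 8, then ρ(8) = 1; composing gives (πρ)(5) = 1.

1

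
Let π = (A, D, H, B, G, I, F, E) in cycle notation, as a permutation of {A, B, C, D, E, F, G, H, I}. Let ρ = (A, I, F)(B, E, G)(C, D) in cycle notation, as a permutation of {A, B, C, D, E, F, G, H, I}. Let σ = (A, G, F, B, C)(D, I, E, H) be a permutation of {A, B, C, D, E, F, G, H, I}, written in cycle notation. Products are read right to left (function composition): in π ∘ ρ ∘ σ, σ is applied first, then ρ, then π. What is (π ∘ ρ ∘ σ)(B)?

Chase B: σ(B) = C; ρ(C) = D; π(D) = H. Hence (π ∘ ρ ∘ σ)(B) = H.

H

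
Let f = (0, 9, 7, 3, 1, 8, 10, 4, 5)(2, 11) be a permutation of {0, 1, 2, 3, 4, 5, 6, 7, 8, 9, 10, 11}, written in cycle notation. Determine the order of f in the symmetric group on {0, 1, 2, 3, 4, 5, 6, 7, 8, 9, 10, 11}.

18

The cycle type of f is (9, 2, 1).
Since disjoint cycles commute, ord(f) = lcm(9, 2) = 18.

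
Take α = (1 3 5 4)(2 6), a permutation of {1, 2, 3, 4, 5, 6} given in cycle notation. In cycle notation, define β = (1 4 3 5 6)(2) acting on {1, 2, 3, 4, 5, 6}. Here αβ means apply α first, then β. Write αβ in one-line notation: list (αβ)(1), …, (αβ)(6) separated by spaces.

5 1 6 4 3 2

(αβ)(x) = β(α(x)). Computing each image: β(α(1)) = β(3) = 5, β(α(2)) = β(6) = 1, β(α(3)) = β(5) = 6, β(α(4)) = β(1) = 4, β(α(5)) = β(4) = 3, β(α(6)) = β(2) = 2.
Hence αβ = [5 1 6 4 3 2].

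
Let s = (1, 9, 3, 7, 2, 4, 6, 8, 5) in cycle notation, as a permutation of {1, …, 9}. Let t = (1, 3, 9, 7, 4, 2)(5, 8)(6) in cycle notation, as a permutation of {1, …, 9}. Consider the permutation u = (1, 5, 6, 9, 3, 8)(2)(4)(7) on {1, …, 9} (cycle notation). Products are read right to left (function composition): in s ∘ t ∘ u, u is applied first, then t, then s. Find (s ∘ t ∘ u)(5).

8

(s ∘ t ∘ u)(5) = s(t(u(5))). u(5) = 6, then t(6) = 6, then s(6) = 8, so the result is 8.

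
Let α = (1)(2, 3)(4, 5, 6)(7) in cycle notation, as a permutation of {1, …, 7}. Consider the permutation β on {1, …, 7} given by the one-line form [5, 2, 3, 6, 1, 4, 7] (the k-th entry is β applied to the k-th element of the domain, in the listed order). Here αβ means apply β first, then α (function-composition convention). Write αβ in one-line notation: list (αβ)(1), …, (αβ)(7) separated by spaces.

6 3 2 4 1 5 7

For each element, apply β then α: 1 → 5 → 6; 2 → 2 → 3; 3 → 3 → 2; 4 → 6 → 4; 5 → 1 → 1; 6 → 4 → 5; 7 → 7 → 7.
So αβ in one-line form is 6 3 2 4 1 5 7.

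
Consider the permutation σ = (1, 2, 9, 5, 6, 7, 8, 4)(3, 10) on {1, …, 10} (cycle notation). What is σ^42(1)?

1 lies in the 8-cycle (1, 2, 9, 5, 6, 7, 8, 4).
On an 8-cycle, σ^8 is the identity, so σ^42 = σ^2 there (42 ≡ 2 mod 8).
Stepping 2 places around the cycle: 1 → 2 → 9.

9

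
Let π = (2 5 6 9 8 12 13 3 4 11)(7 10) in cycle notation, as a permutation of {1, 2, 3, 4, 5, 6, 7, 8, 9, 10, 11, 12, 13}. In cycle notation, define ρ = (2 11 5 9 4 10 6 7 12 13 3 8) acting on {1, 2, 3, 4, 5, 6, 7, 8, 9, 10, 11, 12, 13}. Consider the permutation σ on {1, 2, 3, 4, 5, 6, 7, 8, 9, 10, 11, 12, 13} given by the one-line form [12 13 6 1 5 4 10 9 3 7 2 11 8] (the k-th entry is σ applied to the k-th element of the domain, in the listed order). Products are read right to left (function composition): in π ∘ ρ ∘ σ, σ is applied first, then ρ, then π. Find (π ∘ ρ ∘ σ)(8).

(π ∘ ρ ∘ σ)(8) = π(ρ(σ(8))). σ(8) = 9, then ρ(9) = 4, then π(4) = 11, so the result is 11.

11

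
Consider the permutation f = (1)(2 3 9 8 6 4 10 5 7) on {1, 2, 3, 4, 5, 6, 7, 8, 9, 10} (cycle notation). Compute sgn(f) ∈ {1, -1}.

1

The cycle lengths are 9, 1.
A cycle of length ℓ contributes ℓ−1 transpositions, so f is a product of 8 transpositions — even.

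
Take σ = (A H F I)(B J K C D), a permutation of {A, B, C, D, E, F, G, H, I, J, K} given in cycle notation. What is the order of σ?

20

The cycle type of σ is (5, 4, 1, 1).
The order of σ is the least common multiple of its cycle lengths: lcm(5, 4) = 20.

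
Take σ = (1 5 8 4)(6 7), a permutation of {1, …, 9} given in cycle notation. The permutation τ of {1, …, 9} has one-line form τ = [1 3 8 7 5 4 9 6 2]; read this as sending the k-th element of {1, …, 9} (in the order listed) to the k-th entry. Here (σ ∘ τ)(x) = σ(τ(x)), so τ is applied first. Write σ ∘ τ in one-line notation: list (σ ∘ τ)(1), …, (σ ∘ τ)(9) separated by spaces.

Chase each element through τ then σ: 1 → 1 → 5; 2 → 3 → 3; 3 → 8 → 4; 4 → 7 → 6; 5 → 5 → 8; 6 → 4 → 1; 7 → 9 → 9; 8 → 6 → 7; 9 → 2 → 2.
So σ ∘ τ in one-line form is 5 3 4 6 8 1 9 7 2.

5 3 4 6 8 1 9 7 2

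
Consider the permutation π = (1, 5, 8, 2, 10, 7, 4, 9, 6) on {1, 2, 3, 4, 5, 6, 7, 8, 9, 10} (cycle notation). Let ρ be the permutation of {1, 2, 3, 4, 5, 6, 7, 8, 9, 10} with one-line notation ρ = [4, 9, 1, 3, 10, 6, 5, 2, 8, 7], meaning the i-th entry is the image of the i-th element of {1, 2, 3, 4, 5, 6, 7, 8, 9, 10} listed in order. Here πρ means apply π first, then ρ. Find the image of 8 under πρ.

π(8) = 2, then ρ(2) = 9; composing gives (πρ)(8) = 9.

9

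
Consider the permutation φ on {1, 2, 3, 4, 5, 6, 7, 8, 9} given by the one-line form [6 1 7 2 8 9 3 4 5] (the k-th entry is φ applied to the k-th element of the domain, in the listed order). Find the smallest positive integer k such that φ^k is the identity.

Writing φ as disjoint cycles, the cycle lengths are 7, 2.
The order is lcm(7, 2) = 14.

14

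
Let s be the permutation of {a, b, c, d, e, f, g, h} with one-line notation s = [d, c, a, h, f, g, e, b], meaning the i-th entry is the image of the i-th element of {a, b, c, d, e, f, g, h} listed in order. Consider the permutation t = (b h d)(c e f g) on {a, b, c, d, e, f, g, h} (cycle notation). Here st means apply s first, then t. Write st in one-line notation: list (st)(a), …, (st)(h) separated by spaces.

b e a d g c f h

(st)(x) = t(s(x)). Computing each image: t(s(a)) = t(d) = b, t(s(b)) = t(c) = e, t(s(c)) = t(a) = a, t(s(d)) = t(h) = d, t(s(e)) = t(f) = g, t(s(f)) = t(g) = c, t(s(g)) = t(e) = f, t(s(h)) = t(b) = h.
Hence st = [b e a d g c f h].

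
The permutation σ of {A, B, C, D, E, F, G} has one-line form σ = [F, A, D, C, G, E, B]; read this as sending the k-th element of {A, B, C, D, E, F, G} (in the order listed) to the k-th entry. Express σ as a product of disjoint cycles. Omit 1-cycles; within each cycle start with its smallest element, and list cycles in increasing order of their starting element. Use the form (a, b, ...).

(A, F, E, G, B)(C, D)

Start at A and follow images: A → F → E → G → B → A, giving the cycle (A, F, E, G, B).
Continuing from each remaining unvisited element yields (A, F, E, G, B)(C, D).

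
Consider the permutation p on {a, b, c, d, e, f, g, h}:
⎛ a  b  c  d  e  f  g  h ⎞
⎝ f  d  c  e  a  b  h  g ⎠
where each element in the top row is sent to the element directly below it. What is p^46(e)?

Tracing e → a → … returns to e after 5 steps, so e lies in a 5-cycle (a, f, b, d, e).
Powers repeat with period 5 on this cycle, and 46 mod 5 = 1, so p^46(e) = p^1(e).
Advancing 1 step from e: e → a.

a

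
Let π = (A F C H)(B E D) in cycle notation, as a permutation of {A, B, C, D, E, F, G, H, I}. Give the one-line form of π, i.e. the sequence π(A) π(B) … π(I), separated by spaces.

Each element maps to the next entry in its cycle (wrapping to the front): A↦F, B↦E, C↦H, D↦B, E↦D, F↦C, G↦G, H↦A, I↦I.
So the one-line form is F E H B D C G A I.

F E H B D C G A I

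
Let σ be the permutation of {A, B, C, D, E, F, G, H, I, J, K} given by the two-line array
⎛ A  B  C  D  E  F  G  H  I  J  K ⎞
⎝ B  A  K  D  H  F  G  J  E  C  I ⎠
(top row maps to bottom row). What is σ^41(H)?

Tracing H → J → … returns to H after 6 steps, so H lies in a 6-cycle (C, K, I, E, H, J).
Powers repeat with period 6 on this cycle, and 41 mod 6 = 5, so σ^41(H) = σ^5(H).
Advancing 5 steps from H: H → J → C → K → I → E.

E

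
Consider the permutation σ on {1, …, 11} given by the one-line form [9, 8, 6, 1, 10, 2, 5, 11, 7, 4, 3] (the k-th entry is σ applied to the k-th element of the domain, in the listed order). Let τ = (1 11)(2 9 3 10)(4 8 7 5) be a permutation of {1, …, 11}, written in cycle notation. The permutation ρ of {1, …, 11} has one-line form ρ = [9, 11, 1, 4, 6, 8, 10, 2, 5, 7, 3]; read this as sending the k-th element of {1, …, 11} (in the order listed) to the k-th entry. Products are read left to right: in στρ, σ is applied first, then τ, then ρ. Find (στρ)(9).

Apply the permutations in order: σ(9) = 7, then τ(7) = 5, then ρ(5) = 6. So (στρ)(9) = 6.

6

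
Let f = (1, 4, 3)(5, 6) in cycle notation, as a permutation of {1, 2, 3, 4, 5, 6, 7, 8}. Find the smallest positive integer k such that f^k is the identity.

The disjoint cycles have lengths 3, 2, 1, 1, 1.
The order of f is the least common multiple of its cycle lengths: lcm(3, 2) = 6.

6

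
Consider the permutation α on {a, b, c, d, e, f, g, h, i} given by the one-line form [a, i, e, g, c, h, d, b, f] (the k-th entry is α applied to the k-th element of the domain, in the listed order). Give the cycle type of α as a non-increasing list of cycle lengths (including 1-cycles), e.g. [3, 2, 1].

[4, 2, 2, 1]

The disjoint cycles are (a)(b, i, f, h)(c, e)(d, g), with lengths 4, 2, 2, 1 in non-increasing order.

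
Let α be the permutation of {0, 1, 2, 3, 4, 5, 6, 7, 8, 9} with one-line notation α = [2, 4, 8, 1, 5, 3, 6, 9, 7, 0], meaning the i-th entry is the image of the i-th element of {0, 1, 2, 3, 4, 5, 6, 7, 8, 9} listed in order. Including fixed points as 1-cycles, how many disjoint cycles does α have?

The cycle decomposition is (0 2 8 7 9)(1 4 5 3)(6), which has 3 cycles (counting 1-cycles).

3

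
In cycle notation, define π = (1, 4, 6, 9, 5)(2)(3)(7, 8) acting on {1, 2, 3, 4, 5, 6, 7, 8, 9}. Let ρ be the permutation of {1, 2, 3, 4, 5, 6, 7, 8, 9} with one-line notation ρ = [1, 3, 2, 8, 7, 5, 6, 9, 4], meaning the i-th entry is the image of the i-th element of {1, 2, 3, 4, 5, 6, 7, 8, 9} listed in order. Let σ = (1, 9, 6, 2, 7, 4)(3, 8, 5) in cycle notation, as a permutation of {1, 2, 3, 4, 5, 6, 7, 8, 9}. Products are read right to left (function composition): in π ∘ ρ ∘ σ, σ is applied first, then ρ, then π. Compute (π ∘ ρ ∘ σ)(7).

Chase 7: σ(7) = 4; ρ(4) = 8; π(8) = 7. Hence (π ∘ ρ ∘ σ)(7) = 7.

7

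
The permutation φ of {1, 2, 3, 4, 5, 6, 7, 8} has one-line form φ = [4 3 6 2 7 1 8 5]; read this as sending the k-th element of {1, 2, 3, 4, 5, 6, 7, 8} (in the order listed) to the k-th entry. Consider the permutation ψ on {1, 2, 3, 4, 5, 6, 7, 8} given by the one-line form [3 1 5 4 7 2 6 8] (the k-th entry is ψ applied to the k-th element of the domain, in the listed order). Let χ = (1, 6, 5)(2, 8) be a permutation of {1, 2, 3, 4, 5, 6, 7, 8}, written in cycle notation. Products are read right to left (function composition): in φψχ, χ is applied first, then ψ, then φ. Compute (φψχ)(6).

Apply the permutations in order: χ(6) = 5, then ψ(5) = 7, then φ(7) = 8. So (φψχ)(6) = 8.

8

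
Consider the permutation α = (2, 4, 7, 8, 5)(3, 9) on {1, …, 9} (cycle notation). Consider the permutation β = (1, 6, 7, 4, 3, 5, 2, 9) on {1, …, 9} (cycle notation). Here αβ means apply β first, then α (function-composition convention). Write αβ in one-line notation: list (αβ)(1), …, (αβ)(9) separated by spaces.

(αβ)(x) = α(β(x)). Computing each image: α(β(1)) = α(6) = 6, α(β(2)) = α(9) = 3, α(β(3)) = α(5) = 2, α(β(4)) = α(3) = 9, α(β(5)) = α(2) = 4, α(β(6)) = α(7) = 8, α(β(7)) = α(4) = 7, α(β(8)) = α(8) = 5, α(β(9)) = α(1) = 1.
Hence αβ = [6 3 2 9 4 8 7 5 1].

6 3 2 9 4 8 7 5 1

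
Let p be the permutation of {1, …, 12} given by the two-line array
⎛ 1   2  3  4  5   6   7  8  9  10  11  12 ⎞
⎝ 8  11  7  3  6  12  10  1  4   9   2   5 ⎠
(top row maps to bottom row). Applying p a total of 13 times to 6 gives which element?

12

Tracing 6 → 12 → … returns to 6 after 3 steps, so 6 lies in a 3-cycle (5 6 12).
Since the cycle has length 3, p^13 acts on it the same as p^1 (13 mod 3 = 1).
Advancing 1 step from 6: 6 → 12.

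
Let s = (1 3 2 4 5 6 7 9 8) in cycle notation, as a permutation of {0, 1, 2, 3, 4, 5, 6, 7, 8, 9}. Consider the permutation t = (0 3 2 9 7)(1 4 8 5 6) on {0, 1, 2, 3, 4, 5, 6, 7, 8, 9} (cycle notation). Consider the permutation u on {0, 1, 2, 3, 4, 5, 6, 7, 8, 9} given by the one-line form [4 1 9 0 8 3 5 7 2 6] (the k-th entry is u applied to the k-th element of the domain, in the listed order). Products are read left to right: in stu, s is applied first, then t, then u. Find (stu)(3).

6

Apply the permutations in order: s(3) = 2, then t(2) = 9, then u(9) = 6. So (stu)(3) = 6.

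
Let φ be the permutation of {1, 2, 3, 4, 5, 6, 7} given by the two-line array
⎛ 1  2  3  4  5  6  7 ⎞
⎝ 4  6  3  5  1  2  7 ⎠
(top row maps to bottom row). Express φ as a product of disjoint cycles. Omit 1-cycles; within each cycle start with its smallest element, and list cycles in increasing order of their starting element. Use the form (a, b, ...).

Start at 1 and follow images: 1 → 4 → 5 → 1, giving the cycle (1, 4, 5).
Continuing from each remaining unvisited element yields (1, 4, 5)(2, 6).

(1, 4, 5)(2, 6)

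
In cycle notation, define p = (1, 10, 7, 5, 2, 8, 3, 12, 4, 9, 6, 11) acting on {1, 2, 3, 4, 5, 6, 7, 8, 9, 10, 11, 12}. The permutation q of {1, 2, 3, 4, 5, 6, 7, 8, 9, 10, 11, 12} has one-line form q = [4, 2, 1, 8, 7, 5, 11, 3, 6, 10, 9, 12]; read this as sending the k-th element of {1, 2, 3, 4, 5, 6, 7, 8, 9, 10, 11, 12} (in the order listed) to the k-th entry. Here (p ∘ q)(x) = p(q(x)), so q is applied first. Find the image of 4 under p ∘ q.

3

(p ∘ q)(4) = p(q(4)). q(4) = 8, then p(8) = 3. So (p ∘ q)(4) = 3.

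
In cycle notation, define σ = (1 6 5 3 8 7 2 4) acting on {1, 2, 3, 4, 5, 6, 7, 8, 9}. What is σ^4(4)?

3

4 lies in the 8-cycle (1 6 5 3 8 7 2 4).
Advancing 4 steps from 4: 4 → 1 → 6 → 5 → 3.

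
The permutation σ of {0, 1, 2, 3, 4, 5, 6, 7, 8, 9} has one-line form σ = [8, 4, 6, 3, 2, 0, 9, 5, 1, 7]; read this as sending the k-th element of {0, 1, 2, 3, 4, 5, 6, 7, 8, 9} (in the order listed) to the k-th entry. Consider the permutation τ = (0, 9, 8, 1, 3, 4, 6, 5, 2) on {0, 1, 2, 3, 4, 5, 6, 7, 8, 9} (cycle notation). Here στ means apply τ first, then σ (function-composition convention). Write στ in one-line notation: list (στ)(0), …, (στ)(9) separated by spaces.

7 3 8 2 9 6 0 5 4 1

(στ)(x) = σ(τ(x)). Computing each image: σ(τ(0)) = σ(9) = 7, σ(τ(1)) = σ(3) = 3, σ(τ(2)) = σ(0) = 8, σ(τ(3)) = σ(4) = 2, σ(τ(4)) = σ(6) = 9, σ(τ(5)) = σ(2) = 6, σ(τ(6)) = σ(5) = 0, σ(τ(7)) = σ(7) = 5, σ(τ(8)) = σ(1) = 4, σ(τ(9)) = σ(8) = 1.
Hence στ = [7 3 8 2 9 6 0 5 4 1].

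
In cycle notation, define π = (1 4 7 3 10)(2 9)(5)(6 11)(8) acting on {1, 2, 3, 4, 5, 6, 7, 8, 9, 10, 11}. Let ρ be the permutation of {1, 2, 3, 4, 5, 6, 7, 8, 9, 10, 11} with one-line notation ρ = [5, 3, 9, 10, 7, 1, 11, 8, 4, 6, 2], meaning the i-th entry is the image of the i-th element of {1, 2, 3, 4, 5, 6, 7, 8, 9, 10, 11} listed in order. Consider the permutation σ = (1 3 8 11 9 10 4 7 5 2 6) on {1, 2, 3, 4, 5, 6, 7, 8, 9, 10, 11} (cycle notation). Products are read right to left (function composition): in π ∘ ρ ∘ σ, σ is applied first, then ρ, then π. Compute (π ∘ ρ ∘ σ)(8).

Apply the permutations in order: σ(8) = 11, then ρ(11) = 2, then π(2) = 9. So (π ∘ ρ ∘ σ)(8) = 9.

9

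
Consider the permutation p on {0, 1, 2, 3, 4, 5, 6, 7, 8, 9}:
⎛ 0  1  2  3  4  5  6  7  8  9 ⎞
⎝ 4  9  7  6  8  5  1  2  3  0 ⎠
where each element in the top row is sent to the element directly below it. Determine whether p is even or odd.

In disjoint-cycle form the cycle lengths are 7, 2, 1.
A cycle of length ℓ contributes ℓ−1 transpositions, so p is a product of 6 + 1 = 7 transpositions — odd.

odd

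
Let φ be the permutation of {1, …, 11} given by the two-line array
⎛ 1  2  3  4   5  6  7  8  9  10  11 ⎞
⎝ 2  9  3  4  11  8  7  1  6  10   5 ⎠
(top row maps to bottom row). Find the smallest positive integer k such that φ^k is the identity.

10

Writing φ as disjoint cycles, the cycle lengths are 5, 2, 1, 1, 1, 1.
Since disjoint cycles commute, ord(φ) = lcm(5, 2) = 10.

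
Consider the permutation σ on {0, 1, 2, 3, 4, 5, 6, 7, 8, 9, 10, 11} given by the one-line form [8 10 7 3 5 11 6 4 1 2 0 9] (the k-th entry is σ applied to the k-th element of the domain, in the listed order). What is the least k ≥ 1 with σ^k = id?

12

The disjoint-cycle form of σ has cycle lengths 6, 4, 1, 1.
The order is lcm(6, 4) = 12.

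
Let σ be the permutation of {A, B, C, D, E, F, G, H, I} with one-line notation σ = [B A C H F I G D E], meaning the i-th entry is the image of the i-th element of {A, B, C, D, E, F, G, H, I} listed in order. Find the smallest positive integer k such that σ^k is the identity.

Writing σ as disjoint cycles, the cycle lengths are 3, 2, 2, 1, 1.
Since disjoint cycles commute, ord(σ) = lcm(3, 2, 2) = 6.

6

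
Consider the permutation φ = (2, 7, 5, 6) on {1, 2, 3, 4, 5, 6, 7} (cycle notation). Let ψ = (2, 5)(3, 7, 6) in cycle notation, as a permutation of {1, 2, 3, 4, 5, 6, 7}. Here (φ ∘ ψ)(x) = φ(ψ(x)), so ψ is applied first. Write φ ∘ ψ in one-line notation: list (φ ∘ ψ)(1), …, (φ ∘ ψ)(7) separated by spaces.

(φ ∘ ψ)(x) = φ(ψ(x)). Computing each image: φ(ψ(1)) = φ(1) = 1, φ(ψ(2)) = φ(5) = 6, φ(ψ(3)) = φ(7) = 5, φ(ψ(4)) = φ(4) = 4, φ(ψ(5)) = φ(2) = 7, φ(ψ(6)) = φ(3) = 3, φ(ψ(7)) = φ(6) = 2.
Hence φ ∘ ψ = [1 6 5 4 7 3 2].

1 6 5 4 7 3 2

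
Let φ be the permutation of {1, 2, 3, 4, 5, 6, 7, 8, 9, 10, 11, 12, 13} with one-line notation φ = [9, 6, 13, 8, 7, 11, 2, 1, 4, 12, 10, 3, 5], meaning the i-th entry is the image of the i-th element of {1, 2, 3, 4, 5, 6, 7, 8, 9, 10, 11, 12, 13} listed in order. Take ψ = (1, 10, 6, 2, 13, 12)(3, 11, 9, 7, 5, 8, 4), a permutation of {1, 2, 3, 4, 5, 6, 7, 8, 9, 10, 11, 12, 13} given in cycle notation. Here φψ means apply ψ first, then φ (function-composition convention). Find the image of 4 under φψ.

13

(φψ)(4) = φ(ψ(4)). ψ(4) = 3, then φ(3) = 13. So (φψ)(4) = 13.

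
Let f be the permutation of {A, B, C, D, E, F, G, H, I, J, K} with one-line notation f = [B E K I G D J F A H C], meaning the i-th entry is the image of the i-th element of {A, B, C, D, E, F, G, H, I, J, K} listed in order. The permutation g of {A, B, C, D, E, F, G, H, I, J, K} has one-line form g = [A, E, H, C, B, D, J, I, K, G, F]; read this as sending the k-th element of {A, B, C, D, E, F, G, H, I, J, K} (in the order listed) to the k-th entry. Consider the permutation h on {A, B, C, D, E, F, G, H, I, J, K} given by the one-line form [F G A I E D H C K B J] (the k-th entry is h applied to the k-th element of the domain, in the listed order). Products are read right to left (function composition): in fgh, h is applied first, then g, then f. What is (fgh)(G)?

Apply the permutations in order: h(G) = H, then g(H) = I, then f(I) = A. So (fgh)(G) = A.

A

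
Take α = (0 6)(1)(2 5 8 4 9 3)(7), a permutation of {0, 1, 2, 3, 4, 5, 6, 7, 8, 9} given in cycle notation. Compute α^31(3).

2

3 lies in the 6-cycle (2 5 8 4 9 3).
Since the cycle has length 6, α^31 acts on it the same as α^1 (31 mod 6 = 1).
Stepping 1 place around the cycle: 3 → 2.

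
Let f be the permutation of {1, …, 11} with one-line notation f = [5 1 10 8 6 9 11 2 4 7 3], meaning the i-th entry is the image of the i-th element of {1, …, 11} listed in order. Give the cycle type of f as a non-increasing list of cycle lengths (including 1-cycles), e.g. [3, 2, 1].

The disjoint cycles are (1, 5, 6, 9, 4, 8, 2)(3, 10, 7, 11), with lengths 7, 4 in non-increasing order.

[7, 4]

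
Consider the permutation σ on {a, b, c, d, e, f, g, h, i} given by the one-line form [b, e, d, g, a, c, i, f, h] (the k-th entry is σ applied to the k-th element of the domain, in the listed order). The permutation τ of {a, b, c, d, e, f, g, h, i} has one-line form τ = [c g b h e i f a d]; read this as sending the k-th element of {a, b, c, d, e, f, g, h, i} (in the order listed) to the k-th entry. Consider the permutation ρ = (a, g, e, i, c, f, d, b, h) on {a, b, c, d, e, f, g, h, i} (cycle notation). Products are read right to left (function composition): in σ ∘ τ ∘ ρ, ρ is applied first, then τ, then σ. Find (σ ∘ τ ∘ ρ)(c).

Chase c: ρ(c) = f; τ(f) = i; σ(i) = h. Hence (σ ∘ τ ∘ ρ)(c) = h.

h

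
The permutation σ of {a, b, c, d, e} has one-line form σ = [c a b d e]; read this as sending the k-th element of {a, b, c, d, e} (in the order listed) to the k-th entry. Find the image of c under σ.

c is element number 3 of the domain, and entry number 3 of the one-line form is b, so σ(c) = b.

b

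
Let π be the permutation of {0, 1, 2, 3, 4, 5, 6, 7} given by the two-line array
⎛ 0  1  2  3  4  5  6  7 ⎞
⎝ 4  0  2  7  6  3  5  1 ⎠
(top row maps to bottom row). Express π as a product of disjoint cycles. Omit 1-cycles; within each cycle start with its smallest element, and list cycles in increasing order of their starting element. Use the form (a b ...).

(0 4 6 5 3 7 1)

Iterating π from 0 gives 0 → 4 → 6 → 5 → 3 → 7 → 1 → 0; that is the 7-cycle (0 4 6 5 3 7 1).
Continuing from each remaining unvisited element yields (0 4 6 5 3 7 1).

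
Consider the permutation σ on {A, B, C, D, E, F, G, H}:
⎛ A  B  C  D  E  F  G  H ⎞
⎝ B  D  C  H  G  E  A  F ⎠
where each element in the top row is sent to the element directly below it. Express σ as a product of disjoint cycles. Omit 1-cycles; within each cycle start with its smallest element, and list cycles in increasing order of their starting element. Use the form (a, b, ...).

(A, B, D, H, F, E, G)

Iterating σ from A gives A → B → D → H → F → E → G → A; that is the 7-cycle (A, B, D, H, F, E, G).
Repeating from the next unused element and collecting all non-trivial cycles gives (A, B, D, H, F, E, G).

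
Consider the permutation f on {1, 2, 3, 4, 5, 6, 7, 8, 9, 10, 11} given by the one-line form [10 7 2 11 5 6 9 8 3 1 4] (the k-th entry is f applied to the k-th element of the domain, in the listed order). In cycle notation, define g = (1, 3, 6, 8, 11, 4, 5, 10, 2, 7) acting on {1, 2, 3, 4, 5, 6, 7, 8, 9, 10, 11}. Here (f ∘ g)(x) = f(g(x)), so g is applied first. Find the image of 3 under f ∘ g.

g(3) = 6, then f(6) = 6; composing gives (f ∘ g)(3) = 6.

6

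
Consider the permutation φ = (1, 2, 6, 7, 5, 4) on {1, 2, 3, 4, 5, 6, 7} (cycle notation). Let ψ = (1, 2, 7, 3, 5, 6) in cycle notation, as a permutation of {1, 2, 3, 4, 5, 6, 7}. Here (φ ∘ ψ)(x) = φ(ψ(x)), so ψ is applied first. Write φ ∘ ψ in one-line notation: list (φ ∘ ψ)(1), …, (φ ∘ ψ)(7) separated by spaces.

(φ ∘ ψ)(x) = φ(ψ(x)). Computing each image: φ(ψ(1)) = φ(2) = 6, φ(ψ(2)) = φ(7) = 5, φ(ψ(3)) = φ(5) = 4, φ(ψ(4)) = φ(4) = 1, φ(ψ(5)) = φ(6) = 7, φ(ψ(6)) = φ(1) = 2, φ(ψ(7)) = φ(3) = 3.
Hence φ ∘ ψ = [6 5 4 1 7 2 3].

6 5 4 1 7 2 3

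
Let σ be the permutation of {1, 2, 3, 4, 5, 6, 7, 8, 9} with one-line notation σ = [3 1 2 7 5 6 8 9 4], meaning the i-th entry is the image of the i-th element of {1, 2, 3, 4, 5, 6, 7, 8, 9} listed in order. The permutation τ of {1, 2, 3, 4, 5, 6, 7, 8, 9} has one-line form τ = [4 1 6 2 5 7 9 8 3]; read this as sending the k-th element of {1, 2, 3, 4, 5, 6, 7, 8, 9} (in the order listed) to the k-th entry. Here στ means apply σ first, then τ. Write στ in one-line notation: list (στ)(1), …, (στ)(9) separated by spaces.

For each element, apply σ then τ: 1 → 3 → 6; 2 → 1 → 4; 3 → 2 → 1; 4 → 7 → 9; 5 → 5 → 5; 6 → 6 → 7; 7 → 8 → 8; 8 → 9 → 3; 9 → 4 → 2.
Collecting the images, στ = [6 4 1 9 5 7 8 3 2].

6 4 1 9 5 7 8 3 2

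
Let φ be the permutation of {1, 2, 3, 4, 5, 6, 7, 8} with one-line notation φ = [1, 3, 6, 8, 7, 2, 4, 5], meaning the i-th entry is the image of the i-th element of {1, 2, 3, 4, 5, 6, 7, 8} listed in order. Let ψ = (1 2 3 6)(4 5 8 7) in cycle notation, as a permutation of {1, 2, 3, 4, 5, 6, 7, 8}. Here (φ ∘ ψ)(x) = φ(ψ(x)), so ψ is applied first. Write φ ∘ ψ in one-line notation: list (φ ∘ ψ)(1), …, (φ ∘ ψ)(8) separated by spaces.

(φ ∘ ψ)(x) = φ(ψ(x)). Computing each image: φ(ψ(1)) = φ(2) = 3, φ(ψ(2)) = φ(3) = 6, φ(ψ(3)) = φ(6) = 2, φ(ψ(4)) = φ(5) = 7, φ(ψ(5)) = φ(8) = 5, φ(ψ(6)) = φ(1) = 1, φ(ψ(7)) = φ(4) = 8, φ(ψ(8)) = φ(7) = 4.
Hence φ ∘ ψ = [3 6 2 7 5 1 8 4].

3 6 2 7 5 1 8 4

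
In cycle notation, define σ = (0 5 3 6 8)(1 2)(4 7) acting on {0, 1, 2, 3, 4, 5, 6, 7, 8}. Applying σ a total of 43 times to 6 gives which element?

6 lies in the 5-cycle (0 5 3 6 8).
Since the cycle has length 5, σ^43 acts on it the same as σ^3 (43 mod 5 = 3).
Stepping 3 places around the cycle: 6 → 8 → 0 → 5.

5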